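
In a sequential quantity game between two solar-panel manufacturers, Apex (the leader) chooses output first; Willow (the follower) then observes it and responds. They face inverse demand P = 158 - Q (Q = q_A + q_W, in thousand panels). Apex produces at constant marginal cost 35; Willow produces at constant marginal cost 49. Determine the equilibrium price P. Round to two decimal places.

69.25

The follower Willow best-responds to any q_A: π_W = (158 - Q)q_W - 49q_W.
Setting the follower's marginal profit to zero, 109 - q_A - 2q_W = 0, i.e. q_W = (109 - q_A)/2.
The leader anticipates this reaction. Substituting into P = 158 - Q gives P = 207/2 - (1/2)q_A, so π_A = (207/2 - (1/2)q_A)q_A - 35q_A.
The leader's first-order condition 137/2 - q_A = 0 yields q_A = 137/2.
Then q_W = (109 - 137/2)/2 = 81/4.
Total output Q = 355/4, so price P = 158 - 355/4 = 277/4.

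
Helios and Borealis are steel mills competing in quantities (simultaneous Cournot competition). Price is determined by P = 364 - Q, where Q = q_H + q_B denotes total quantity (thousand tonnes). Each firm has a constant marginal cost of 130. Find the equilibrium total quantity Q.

156

Each firm earns π_i = (364 - Q)q_i - 130q_i.
Setting ∂π_i/∂q_i = 0 with rivals' quantities fixed: 234 - 2q_i - q_j = 0.
By symmetry each firm produces the same amount; substituting q_j = q_i yields q_i = 234/3 = 78.
Total output Q = 78 + 78 = 156.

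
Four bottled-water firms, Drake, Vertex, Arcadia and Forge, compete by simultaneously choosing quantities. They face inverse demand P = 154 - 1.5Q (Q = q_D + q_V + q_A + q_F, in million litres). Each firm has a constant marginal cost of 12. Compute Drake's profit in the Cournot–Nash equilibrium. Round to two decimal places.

Each firm earns π_i = (154 - 1.5Q)q_i - 12q_i.
Setting ∂π_i/∂q_i = 0 with rivals' quantities fixed: 142 - 3q_i - (3/2)·Σ_{j≠i} q_j = 0.
By symmetry each firm produces the same amount; substituting Σ_{j≠i} q_j = 3q_i yields q_i = 142/(15/2) = 284/15.
Price P = 154 - (3/2)·(1136/15) = 202/5.
Drake's profit: (202/5 - 12)·(284/15) = 537.7067.

537.71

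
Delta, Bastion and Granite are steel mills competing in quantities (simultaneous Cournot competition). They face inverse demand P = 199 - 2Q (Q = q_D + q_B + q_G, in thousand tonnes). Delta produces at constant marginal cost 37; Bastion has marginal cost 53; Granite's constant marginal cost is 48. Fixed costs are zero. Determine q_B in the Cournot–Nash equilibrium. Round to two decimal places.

Delta's profit: π_D = (199 - 2Q)q_D - (37q_D). Setting ∂π_D/∂q_D = 0: 162 - 4q_D - 2(q_B + q_G) = 0.
Bastion's profit: π_B = (199 - 2Q)q_B - (53q_B). Setting ∂π_B/∂q_B = 0: 146 - 4q_B - 2(q_D + q_G) = 0.
Granite's profit: π_G = (199 - 2Q)q_G - (48q_G). Setting ∂π_G/∂q_G = 0: 151 - 4q_G - 2(q_D + q_B) = 0.
Adding the 3 first-order conditions: 459 − 8Q = 0, so Q = 459/8.
Back-substituting: q_D = (162 − 459/4)/2 = 189/8, q_B = (146 − 459/4)/2 = 125/8, q_G = (151 − 459/4)/2 = 145/8.

15.63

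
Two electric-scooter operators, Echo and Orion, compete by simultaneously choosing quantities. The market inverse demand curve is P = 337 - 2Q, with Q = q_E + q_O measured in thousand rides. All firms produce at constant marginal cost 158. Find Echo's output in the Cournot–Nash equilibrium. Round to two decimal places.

29.83

Each firm earns π_i = (337 - 2Q)q_i - 158q_i.
First-order condition (treating rivals' output as given): 179 - 4q_i - 2q_j = 0.
By symmetry each firm produces the same amount; substituting q_j = q_i yields q_i = 179/6.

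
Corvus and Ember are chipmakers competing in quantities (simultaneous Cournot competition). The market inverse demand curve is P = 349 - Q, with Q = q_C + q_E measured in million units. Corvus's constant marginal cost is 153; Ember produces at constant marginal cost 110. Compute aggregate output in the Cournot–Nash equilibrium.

Corvus's profit: π_C = (349 - Q)q_C - (153q_C). Setting ∂π_C/∂q_C = 0: 196 - 2q_C - (q_E) = 0.
Ember's profit: π_E = (349 - Q)q_E - (110q_E). Setting ∂π_E/∂q_E = 0: 239 - 2q_E - (q_C) = 0.
Best responses: q_C = (196 - q_E)/2, q_E = (239 - q_C)/2.
Substituting one into the other gives q_C = 51 and q_E = 94.
Total output Q = 51 + 94 = 145.

145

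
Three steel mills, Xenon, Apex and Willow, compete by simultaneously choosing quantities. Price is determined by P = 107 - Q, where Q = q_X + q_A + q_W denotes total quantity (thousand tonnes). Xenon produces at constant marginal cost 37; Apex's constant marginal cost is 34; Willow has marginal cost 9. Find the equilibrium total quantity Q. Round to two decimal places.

60.25

Xenon's profit: π_X = (107 - Q)q_X - (37q_X). Setting ∂π_X/∂q_X = 0: 70 - 2q_X - (q_A + q_W) = 0.
Apex's first-order condition: 73 - 2q_A - (q_X + q_W) = 0.
Willow's first-order condition: 98 - 2q_W - (q_X + q_A) = 0.
Adding the 3 first-order conditions: 241 − 4Q = 0, so Q = 241/4.
Back-substituting: q_X = (70 − 241/4) = 39/4, q_A = (73 − 241/4) = 51/4, q_W = (98 − 241/4) = 151/4.
Total output Q = 39/4 + 51/4 + 151/4 = 241/4.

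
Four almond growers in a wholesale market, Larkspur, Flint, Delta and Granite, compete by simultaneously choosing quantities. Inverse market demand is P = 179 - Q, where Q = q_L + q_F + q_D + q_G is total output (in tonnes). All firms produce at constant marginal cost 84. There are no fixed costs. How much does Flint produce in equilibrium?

A representative firm's profit is π_i = q_i(179 - Q) - 84q_i.
Setting ∂π_i/∂q_i = 0 with rivals' quantities fixed: 95 - 2q_i - Σ_{j≠i} q_j = 0.
With identical firms every q_j equals q_i, so Σ_{j≠i} q_j = 3q_i and 95 = 5q_i, giving q_i = 19.

19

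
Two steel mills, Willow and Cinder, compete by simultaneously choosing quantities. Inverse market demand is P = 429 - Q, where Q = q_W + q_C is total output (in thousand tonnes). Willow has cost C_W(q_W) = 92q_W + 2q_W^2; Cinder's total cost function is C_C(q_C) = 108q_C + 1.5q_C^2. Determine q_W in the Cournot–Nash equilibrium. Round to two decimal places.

47.03

Willow's profit: π_W = (429 - Q)q_W - (92q_W + 2q_W²). Setting ∂π_W/∂q_W = 0: 337 - 6q_W - (q_C) = 0.
Cinder's profit: π_C = (429 - Q)q_C - (108q_C + (3/2)q_C²). Setting ∂π_C/∂q_C = 0: 321 - 5q_C - (q_W) = 0.
Best responses: q_W = (337 - q_C)/6, q_C = (321 - q_W)/5.
Solving the pair: q_W = 1364/29, q_C = 1589/29.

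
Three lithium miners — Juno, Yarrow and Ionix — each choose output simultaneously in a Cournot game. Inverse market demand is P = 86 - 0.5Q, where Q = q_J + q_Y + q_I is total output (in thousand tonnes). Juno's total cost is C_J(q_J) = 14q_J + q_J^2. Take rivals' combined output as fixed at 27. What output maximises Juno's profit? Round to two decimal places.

19.50

With rivals' combined output fixed at 27, Juno's profit is π_J = (86 - (1/2)·27 - (1/2)q_J)q_J - (14q_J + q_J²) = (145/2 - (1/2)q_J)q_J - (14q_J + q_J²).
∂π_J/∂q_J = 117/2 - 3q_J = 0, so q_J = 39/2.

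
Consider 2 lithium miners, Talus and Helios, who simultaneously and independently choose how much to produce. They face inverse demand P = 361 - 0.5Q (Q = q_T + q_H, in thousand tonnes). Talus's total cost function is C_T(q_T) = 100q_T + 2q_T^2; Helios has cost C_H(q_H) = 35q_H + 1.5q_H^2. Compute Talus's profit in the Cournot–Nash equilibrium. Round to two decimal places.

4974.59

Talus's profit: π_T = (361 - 0.5Q)q_T - (100q_T + 2q_T²). Setting ∂π_T/∂q_T = 0: 261 - 5q_T - (1/2)(q_H) = 0.
Helios's first-order condition: 326 - 4q_H - (1/2)(q_T) = 0.
Best responses: q_T = (261 - (1/2)q_H)/5, q_H = (326 - (1/2)q_T)/4.
Solving the pair: q_T = 44.6076, q_H = 75.9241.
Price P = 361 - (1/2)·120.5316 = 300.7342.
Talus's profit: 300.7342·44.6076 - 100·44.6076 - 2·44.6076² = 4974.5938.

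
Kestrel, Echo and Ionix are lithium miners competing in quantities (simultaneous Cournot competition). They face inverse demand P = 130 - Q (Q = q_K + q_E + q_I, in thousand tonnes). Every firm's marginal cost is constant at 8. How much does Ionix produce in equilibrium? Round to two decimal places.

Each firm earns π_i = (130 - Q)q_i - 8q_i.
First-order condition (treating rivals' output as given): 122 - 2q_i - Σ_{j≠i} q_j = 0.
By symmetry each firm produces the same amount; substituting Σ_{j≠i} q_j = 2q_i yields q_i = 122/4 = 61/2.

30.50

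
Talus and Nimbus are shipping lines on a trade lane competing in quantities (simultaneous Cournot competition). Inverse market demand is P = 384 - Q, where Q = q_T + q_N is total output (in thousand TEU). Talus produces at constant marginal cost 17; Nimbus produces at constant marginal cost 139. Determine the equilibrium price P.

180

Talus's profit: π_T = (384 - Q)q_T - (17q_T). Setting ∂π_T/∂q_T = 0: 367 - 2q_T - (q_N) = 0.
Nimbus's profit: π_N = (384 - Q)q_N - (139q_N). Setting ∂π_N/∂q_N = 0: 245 - 2q_N - (q_T) = 0.
Rearranging gives the reaction functions q_T = (367 - q_N)/2 and q_N = (245 - q_T)/2.
Substituting one into the other gives q_T = 163 and q_N = 41.
Total output Q = 204, so price P = 384 - 204 = 180.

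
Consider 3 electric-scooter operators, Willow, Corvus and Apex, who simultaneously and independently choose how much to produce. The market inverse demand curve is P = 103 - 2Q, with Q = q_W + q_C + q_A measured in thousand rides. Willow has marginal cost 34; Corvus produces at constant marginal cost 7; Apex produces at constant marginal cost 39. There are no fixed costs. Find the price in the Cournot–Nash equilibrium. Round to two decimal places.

Willow's profit: π_W = (103 - 2Q)q_W - (34q_W). Setting ∂π_W/∂q_W = 0: 69 - 4q_W - 2(q_C + q_A) = 0.
Corvus's first-order condition: 96 - 4q_C - 2(q_W + q_A) = 0.
Apex's first-order condition: 64 - 4q_A - 2(q_W + q_C) = 0.
Adding the 3 conditions: 229 − 4Q − 4Q = 0, i.e. Q = 229/8.
Back-substituting: q_W = (69 − 229/4)/2 = 47/8, q_C = (96 − 229/4)/2 = 155/8, q_A = (64 − 229/4)/2 = 27/8.
Total output Q = 229/8, so price P = 103 - 2·(229/8) = 183/4.

45.75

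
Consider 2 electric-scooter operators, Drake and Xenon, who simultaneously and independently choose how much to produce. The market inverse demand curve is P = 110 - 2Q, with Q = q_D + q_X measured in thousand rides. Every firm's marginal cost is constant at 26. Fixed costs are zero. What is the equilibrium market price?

54

Each firm earns π_i = (110 - 2Q)q_i - 26q_i.
Setting ∂π_i/∂q_i = 0 with rivals' quantities fixed: 84 - 4q_i - 2q_j = 0.
With identical firms every q_j equals q_i, so q_j = q_i and 84 = 6q_i, giving q_i = 14.
Total output Q = 28, so price P = 110 - 2·28 = 54.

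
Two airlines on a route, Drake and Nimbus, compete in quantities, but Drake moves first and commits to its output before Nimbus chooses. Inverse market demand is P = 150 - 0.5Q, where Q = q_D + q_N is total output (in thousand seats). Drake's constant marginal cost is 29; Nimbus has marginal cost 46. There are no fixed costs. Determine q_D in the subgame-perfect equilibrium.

Solve by backward induction. Given q_D, the follower Nimbus maximises π_N = (150 - (1/2)q_D - (1/2)q_N)q_N - 46q_N.
∂π_N/∂q_N = 104 - (1/2)q_D - q_N = 0 gives the reaction function q_N = (104 - (1/2)q_D).
Drake substitutes q_N(q_D) into its own profit: π_D = q_D(150 - (1/2)q_D - (104 - (1/2)q_D)/2) - 29q_D = (98 - (1/4)q_D)q_D - 29q_D.
The leader's first-order condition 69 - (1/2)q_D = 0 yields q_D = 138.
Then q_N = (104 - (1/2)·138) = 35.

138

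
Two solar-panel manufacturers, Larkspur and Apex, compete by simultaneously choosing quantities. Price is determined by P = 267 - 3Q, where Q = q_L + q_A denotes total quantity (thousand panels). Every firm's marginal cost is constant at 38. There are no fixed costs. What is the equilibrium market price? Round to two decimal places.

A representative firm's profit is π_i = q_i(267 - 3Q) - 38q_i.
Setting ∂π_i/∂q_i = 0 with rivals' quantities fixed: 229 - 6q_i - 3q_j = 0.
By symmetry each firm produces the same amount; substituting q_j = q_i yields q_i = 229/9.
Total output Q = 458/9, so price P = 267 - 3·(458/9) = 343/3.

114.33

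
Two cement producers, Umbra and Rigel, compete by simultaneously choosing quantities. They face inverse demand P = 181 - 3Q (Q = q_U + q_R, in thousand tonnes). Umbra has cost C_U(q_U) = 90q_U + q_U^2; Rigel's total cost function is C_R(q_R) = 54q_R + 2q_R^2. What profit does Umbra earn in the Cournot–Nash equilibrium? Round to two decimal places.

Umbra's profit: π_U = (181 - 3Q)q_U - (90q_U + q_U²). Setting ∂π_U/∂q_U = 0: 91 - 8q_U - 3(q_R) = 0.
Rigel's profit: π_R = (181 - 3Q)q_R - (54q_R + 2q_R²). Setting ∂π_R/∂q_R = 0: 127 - 10q_R - 3(q_U) = 0.
Best responses: q_U = (91 - 3q_R)/8, q_R = (127 - 3q_U)/10.
Substituting one into the other gives q_U = 529/71 and q_R = 743/71.
Price P = 181 - 3·(1272/71) = 127.2535.
Umbra's profit: 127.2535·(529/71) - 90·(529/71) - (529/71)² = 222.0520.

222.05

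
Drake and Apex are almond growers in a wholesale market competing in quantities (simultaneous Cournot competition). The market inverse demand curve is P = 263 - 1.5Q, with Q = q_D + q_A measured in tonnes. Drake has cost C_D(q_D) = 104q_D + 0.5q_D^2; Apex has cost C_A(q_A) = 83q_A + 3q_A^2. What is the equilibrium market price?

190

Drake's profit: π_D = (263 - 1.5Q)q_D - (104q_D + (1/2)q_D²). Setting ∂π_D/∂q_D = 0: 159 - 4q_D - (3/2)(q_A) = 0.
Apex's profit: π_A = (263 - 1.5Q)q_A - (83q_A + 3q_A²). Setting ∂π_A/∂q_A = 0: 180 - 9q_A - (3/2)(q_D) = 0.
Best responses: q_D = (159 - (3/2)q_A)/4, q_A = (180 - (3/2)q_D)/9.
Solving the pair: q_D = 172/5, q_A = 214/15.
Total output Q = 146/3, so price P = 263 - (3/2)·(146/3) = 190.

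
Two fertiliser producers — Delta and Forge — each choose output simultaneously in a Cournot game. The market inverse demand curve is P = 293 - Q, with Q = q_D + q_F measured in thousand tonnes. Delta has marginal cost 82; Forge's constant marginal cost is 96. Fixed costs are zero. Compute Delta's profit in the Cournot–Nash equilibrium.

Delta's profit: π_D = (293 - Q)q_D - (82q_D). Setting ∂π_D/∂q_D = 0: 211 - 2q_D - (q_F) = 0.
Forge's first-order condition: 197 - 2q_F - (q_D) = 0.
Rearranging gives the reaction functions q_D = (211 - q_F)/2 and q_F = (197 - q_D)/2.
Substituting one into the other gives q_D = 75 and q_F = 61.
Price P = 293 - 136 = 157.
Delta's profit: (157 - 82)·75 = 5625.

5625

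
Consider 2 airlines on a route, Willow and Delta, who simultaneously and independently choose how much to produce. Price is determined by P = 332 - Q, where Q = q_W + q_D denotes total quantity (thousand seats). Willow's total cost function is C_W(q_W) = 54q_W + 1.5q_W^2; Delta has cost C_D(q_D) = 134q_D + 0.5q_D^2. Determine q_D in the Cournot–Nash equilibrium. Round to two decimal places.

50.86

Willow's profit: π_W = (332 - Q)q_W - (54q_W + (3/2)q_W²). Setting ∂π_W/∂q_W = 0: 278 - 5q_W - (q_D) = 0.
Delta's profit: π_D = (332 - Q)q_D - (134q_D + (1/2)q_D²). Setting ∂π_D/∂q_D = 0: 198 - 3q_D - (q_W) = 0.
So q_W = (278 - q_D)/5 and q_D = (198 - q_W)/3.
Solving the pair: q_W = 318/7, q_D = 356/7.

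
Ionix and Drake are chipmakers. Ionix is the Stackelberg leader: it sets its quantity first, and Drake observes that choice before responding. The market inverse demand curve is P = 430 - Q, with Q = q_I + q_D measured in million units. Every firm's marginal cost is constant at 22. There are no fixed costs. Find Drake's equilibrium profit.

10404

Solve by backward induction. Given q_I, the follower Drake maximises π_D = (430 - q_I - q_D)q_D - 22q_D.
Setting the follower's marginal profit to zero, 408 - q_I - 2q_D = 0, i.e. q_D = (408 - q_I)/2.
Ionix substitutes q_D(q_I) into its own profit: π_I = q_I(430 - q_I - (408 - q_I)/2) - 22q_I = (226 - (1/2)q_I)q_I - 22q_I.
Maximising: ∂π_I/∂q_I = 204 - q_I = 0, giving q_I = 204.
Then q_D = (408 - 204)/2 = 102.
Price P = 430 - 306 = 124.
Drake's profit: (124 - 22)·102 = 10404.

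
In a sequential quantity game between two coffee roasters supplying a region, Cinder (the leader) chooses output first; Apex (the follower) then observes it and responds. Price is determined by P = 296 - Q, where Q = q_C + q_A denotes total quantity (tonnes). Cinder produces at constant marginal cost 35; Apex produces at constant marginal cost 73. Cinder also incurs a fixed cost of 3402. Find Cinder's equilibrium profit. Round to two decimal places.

Solve by backward induction. Given q_C, the follower Apex maximises π_A = (296 - q_C - q_A)q_A - 73q_A.
∂π_A/∂q_A = 223 - q_C - 2q_A = 0 gives the reaction function q_A = (223 - q_C)/2.
Cinder substitutes q_A(q_C) into its own profit: π_C = q_C(296 - q_C - (223 - q_C)/2) - 35q_C = (369/2 - (1/2)q_C)q_C - 35q_C.
Maximising: ∂π_C/∂q_C = 299/2 - q_C = 0, giving q_C = 299/2.
Then q_A = (223 - 299/2)/2 = 147/4.
Price P = 296 - 745/4 = 439/4.
Cinder's profit: (439/4 - 35)·(299/2) - 3402 = 7773.1250.

7773.13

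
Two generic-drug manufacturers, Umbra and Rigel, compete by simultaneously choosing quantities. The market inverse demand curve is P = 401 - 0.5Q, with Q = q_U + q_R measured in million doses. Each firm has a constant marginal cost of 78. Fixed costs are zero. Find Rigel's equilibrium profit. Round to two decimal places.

A representative firm's profit is π_i = q_i(401 - 0.5Q) - 78q_i.
Setting ∂π_i/∂q_i = 0 with rivals' quantities fixed: 323 - q_i - (1/2)q_j = 0.
With identical firms every q_j equals q_i, so q_j = q_i and 323 = (3/2)q_i, giving q_i = 646/3.
Price P = 401 - (1/2)·(1292/3) = 557/3.
Rigel's profit: (557/3 - 78)·(646/3) = 23184.2222.

23184.22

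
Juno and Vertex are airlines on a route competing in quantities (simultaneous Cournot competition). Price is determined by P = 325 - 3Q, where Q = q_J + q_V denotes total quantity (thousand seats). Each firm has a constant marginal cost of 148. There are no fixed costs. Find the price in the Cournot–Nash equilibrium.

207

A representative firm's profit is π_i = q_i(325 - 3Q) - 148q_i.
Setting ∂π_i/∂q_i = 0 with rivals' quantities fixed: 177 - 6q_i - 3q_j = 0.
With identical firms every q_j equals q_i, so q_j = q_i and 177 = 9q_i, giving q_i = 59/3.
Total output Q = 118/3, so price P = 325 - 3·(118/3) = 207.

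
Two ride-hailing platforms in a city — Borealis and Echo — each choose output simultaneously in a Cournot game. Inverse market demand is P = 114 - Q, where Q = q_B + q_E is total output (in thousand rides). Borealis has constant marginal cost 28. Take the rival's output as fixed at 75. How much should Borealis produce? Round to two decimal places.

5.50

With the rival's output fixed at 75, Borealis's profit is π_B = (114 - 75 - q_B)q_B - (28q_B) = (39 - q_B)q_B - (28q_B).
∂π_B/∂q_B = 11 - 2q_B = 0, so q_B = 11/2.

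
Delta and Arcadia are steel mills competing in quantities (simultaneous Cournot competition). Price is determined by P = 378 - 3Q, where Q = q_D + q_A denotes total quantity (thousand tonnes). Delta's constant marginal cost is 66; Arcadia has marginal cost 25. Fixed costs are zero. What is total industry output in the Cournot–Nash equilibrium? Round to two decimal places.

Delta's profit: π_D = (378 - 3Q)q_D - (66q_D). Setting ∂π_D/∂q_D = 0: 312 - 6q_D - 3(q_A) = 0.
Arcadia's first-order condition: 353 - 6q_A - 3(q_D) = 0.
Best responses: q_D = (312 - 3q_A)/6, q_A = (353 - 3q_D)/6.
Substituting one into the other gives q_D = 271/9 and q_A = 394/9.
Total output Q = 271/9 + 394/9 = 665/9.

73.89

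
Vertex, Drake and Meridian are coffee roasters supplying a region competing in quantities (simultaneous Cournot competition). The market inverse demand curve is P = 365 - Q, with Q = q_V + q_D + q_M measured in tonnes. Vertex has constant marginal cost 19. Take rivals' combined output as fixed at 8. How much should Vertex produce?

169

With rivals' combined output fixed at 8, Vertex's profit is π_V = (365 - 8 - q_V)q_V - (19q_V) = (357 - q_V)q_V - (19q_V).
∂π_V/∂q_V = 338 - 2q_V = 0, so q_V = 169.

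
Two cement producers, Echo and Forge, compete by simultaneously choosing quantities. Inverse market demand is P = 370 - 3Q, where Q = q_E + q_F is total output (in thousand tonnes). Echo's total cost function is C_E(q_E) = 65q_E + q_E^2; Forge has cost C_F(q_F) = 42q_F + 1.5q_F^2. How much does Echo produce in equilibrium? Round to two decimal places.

27.95

Echo's profit: π_E = (370 - 3Q)q_E - (65q_E + q_E²). Setting ∂π_E/∂q_E = 0: 305 - 8q_E - 3(q_F) = 0.
Forge's profit: π_F = (370 - 3Q)q_F - (42q_F + (3/2)q_F²). Setting ∂π_F/∂q_F = 0: 328 - 9q_F - 3(q_E) = 0.
Rearranging gives the reaction functions q_E = (305 - 3q_F)/8 and q_F = (328 - 3q_E)/9.
Substituting one into the other gives q_E = 587/21 and q_F = 1709/63.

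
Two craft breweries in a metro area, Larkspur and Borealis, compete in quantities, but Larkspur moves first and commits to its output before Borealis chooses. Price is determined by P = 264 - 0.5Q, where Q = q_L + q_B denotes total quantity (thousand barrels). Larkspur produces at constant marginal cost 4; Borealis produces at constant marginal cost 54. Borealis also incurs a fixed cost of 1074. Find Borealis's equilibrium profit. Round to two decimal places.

438.50

Solve by backward induction. Given q_L, the follower Borealis maximises π_B = (264 - (1/2)q_L - (1/2)q_B)q_B - 54q_B.
Follower FOC: 210 - (1/2)q_L - q_B = 0, so q_B(q_L) = (210 - (1/2)q_L).
The leader anticipates this reaction. Substituting into P = 264 - 0.5Q gives P = 159 - (1/4)q_L, so π_L = (159 - (1/4)q_L)q_L - 4q_L.
Maximising: ∂π_L/∂q_L = 155 - (1/2)q_L = 0, giving q_L = 310.
Then q_B = (210 - (1/2)·310) = 55.
Price P = 264 - (1/2)·365 = 163/2.
Borealis's profit: (163/2 - 54)·55 - 1074 = 877/2.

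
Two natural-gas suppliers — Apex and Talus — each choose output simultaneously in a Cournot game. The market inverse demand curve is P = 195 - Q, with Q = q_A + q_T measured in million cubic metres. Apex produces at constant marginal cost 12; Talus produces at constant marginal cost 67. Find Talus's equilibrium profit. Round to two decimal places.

592.11

Apex's profit: π_A = (195 - Q)q_A - (12q_A). Setting ∂π_A/∂q_A = 0: 183 - 2q_A - (q_T) = 0.
Talus's first-order condition: 128 - 2q_T - (q_A) = 0.
Rearranging gives the reaction functions q_A = (183 - q_T)/2 and q_T = (128 - q_A)/2.
Solving the pair: q_A = 238/3, q_T = 73/3.
Price P = 195 - 311/3 = 274/3.
Talus's profit: (274/3 - 67)·(73/3) = 592.1111.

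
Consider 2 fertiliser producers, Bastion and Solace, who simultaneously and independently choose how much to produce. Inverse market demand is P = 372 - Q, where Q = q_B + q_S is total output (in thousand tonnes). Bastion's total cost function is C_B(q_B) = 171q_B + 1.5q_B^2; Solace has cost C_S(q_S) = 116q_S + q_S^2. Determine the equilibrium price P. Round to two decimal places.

286.37

Bastion's profit: π_B = (372 - Q)q_B - (171q_B + (3/2)q_B²). Setting ∂π_B/∂q_B = 0: 201 - 5q_B - (q_S) = 0.
Solace's profit: π_S = (372 - Q)q_S - (116q_S + q_S²). Setting ∂π_S/∂q_S = 0: 256 - 4q_S - (q_B) = 0.
Rearranging gives the reaction functions q_B = (201 - q_S)/5 and q_S = (256 - q_B)/4.
Solving the pair: q_B = 548/19, q_S = 1079/19.
Total output Q = 1627/19, so price P = 372 - 1627/19 = 286.3684.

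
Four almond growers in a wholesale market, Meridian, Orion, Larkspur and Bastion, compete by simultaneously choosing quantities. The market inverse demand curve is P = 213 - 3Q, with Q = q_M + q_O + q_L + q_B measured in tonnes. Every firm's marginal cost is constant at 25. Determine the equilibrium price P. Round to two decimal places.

62.60

A representative firm's profit is π_i = q_i(213 - 3Q) - 25q_i.
First-order condition (treating rivals' output as given): 188 - 6q_i - 3·Σ_{j≠i} q_j = 0.
With identical firms every q_j equals q_i, so Σ_{j≠i} q_j = 3q_i and 188 = 15q_i, giving q_i = 188/15.
Total output Q = 752/15, so price P = 213 - 3·(752/15) = 313/5.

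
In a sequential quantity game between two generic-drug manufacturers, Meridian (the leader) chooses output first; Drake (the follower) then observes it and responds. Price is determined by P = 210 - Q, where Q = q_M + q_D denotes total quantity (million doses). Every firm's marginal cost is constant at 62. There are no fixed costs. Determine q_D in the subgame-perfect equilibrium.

Solve by backward induction. Given q_M, the follower Drake maximises π_D = (210 - q_M - q_D)q_D - 62q_D.
Follower FOC: 148 - q_M - 2q_D = 0, so q_D(q_M) = (148 - q_M)/2.
The leader anticipates this reaction. Substituting into P = 210 - Q gives P = 136 - (1/2)q_M, so π_M = (136 - (1/2)q_M)q_M - 62q_M.
Leader FOC: 74 - q_M = 0, so q_M = 74.
Then q_D = (148 - 74)/2 = 37.

37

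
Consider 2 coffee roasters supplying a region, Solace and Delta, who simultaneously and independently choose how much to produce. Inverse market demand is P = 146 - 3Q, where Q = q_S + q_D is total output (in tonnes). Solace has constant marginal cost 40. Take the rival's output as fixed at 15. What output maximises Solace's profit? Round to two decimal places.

10.17

With the rival's output fixed at 15, Solace's profit is π_S = (146 - 3·15 - 3q_S)q_S - (40q_S) = (101 - 3q_S)q_S - (40q_S).
∂π_S/∂q_S = 61 - 6q_S = 0, so q_S = 61/6.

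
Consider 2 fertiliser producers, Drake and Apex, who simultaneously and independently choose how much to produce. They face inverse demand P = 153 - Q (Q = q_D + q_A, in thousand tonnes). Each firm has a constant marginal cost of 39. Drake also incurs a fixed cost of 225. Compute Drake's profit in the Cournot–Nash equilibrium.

Each firm earns π_i = (153 - Q)q_i - 39q_i.
First-order condition (treating rivals' output as given): 114 - 2q_i - q_j = 0.
With identical firms every q_j equals q_i, so q_j = q_i and 114 = 3q_i, giving q_i = 38.
Price P = 153 - 76 = 77.
Drake's profit: (77 - 39)·38 - 225 = 1219.

1219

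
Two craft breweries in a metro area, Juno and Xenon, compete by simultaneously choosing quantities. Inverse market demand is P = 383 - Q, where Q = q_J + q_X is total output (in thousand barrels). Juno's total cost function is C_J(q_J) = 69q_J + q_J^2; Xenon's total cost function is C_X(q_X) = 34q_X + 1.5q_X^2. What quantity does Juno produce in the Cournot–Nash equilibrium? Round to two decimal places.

64.26

Juno's profit: π_J = (383 - Q)q_J - (69q_J + q_J²). Setting ∂π_J/∂q_J = 0: 314 - 4q_J - (q_X) = 0.
Xenon's first-order condition: 349 - 5q_X - (q_J) = 0.
So q_J = (314 - q_X)/4 and q_X = (349 - q_J)/5.
Substituting one into the other gives q_J = 1221/19 and q_X = 1082/19.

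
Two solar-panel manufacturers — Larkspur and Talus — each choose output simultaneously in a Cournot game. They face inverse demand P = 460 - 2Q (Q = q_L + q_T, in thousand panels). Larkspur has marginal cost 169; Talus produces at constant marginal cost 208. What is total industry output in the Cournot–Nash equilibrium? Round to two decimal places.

90.50

Larkspur's profit: π_L = (460 - 2Q)q_L - (169q_L). Setting ∂π_L/∂q_L = 0: 291 - 4q_L - 2(q_T) = 0.
Talus's profit: π_T = (460 - 2Q)q_T - (208q_T). Setting ∂π_T/∂q_T = 0: 252 - 4q_T - 2(q_L) = 0.
So q_L = (291 - 2q_T)/4 and q_T = (252 - 2q_L)/4.
Substituting one into the other gives q_L = 55 and q_T = 71/2.
Total output Q = 55 + 71/2 = 181/2.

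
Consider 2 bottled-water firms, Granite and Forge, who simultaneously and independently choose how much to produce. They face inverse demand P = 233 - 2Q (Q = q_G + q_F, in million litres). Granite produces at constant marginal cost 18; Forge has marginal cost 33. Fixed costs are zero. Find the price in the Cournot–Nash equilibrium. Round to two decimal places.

94.67

Granite's profit: π_G = (233 - 2Q)q_G - (18q_G). Setting ∂π_G/∂q_G = 0: 215 - 4q_G - 2(q_F) = 0.
Forge's first-order condition: 200 - 4q_F - 2(q_G) = 0.
Rearranging gives the reaction functions q_G = (215 - 2q_F)/4 and q_F = (200 - 2q_G)/4.
Solving the pair: q_G = 115/3, q_F = 185/6.
Total output Q = 415/6, so price P = 233 - 2·(415/6) = 284/3.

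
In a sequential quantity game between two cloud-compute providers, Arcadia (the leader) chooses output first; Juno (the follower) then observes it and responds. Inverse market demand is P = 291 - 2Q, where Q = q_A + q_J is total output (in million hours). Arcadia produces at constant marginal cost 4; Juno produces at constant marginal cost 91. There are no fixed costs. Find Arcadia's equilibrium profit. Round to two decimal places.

Solve by backward induction. Given q_A, the follower Juno maximises π_J = (291 - 2q_A - 2q_J)q_J - 91q_J.
∂π_J/∂q_J = 200 - 2q_A - 4q_J = 0 gives the reaction function q_J = (200 - 2q_A)/4.
Arcadia substitutes q_J(q_A) into its own profit: π_A = q_A(291 - 2q_A - (200 - 2q_A)/2) - 4q_A = (191 - q_A)q_A - 4q_A.
Maximising: ∂π_A/∂q_A = 187 - 2q_A = 0, giving q_A = 187/2.
Then q_J = (200 - 2·(187/2))/4 = 13/4.
Price P = 291 - 2·(387/4) = 195/2.
Arcadia's profit: (195/2 - 4)·(187/2) = 8742.2500.

8742.25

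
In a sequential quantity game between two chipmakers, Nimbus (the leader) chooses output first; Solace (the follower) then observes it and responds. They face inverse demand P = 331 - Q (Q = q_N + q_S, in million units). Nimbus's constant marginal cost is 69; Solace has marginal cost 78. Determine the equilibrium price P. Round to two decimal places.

136.75

Solve by backward induction. Given q_N, the follower Solace maximises π_S = (331 - q_N - q_S)q_S - 78q_S.
Follower FOC: 253 - q_N - 2q_S = 0, so q_S(q_N) = (253 - q_N)/2.
The leader anticipates this reaction. Substituting into P = 331 - Q gives P = 409/2 - (1/2)q_N, so π_N = (409/2 - (1/2)q_N)q_N - 69q_N.
Leader FOC: 271/2 - q_N = 0, so q_N = 271/2.
Then q_S = (253 - 271/2)/2 = 235/4.
Total output Q = 777/4, so price P = 331 - 777/4 = 547/4.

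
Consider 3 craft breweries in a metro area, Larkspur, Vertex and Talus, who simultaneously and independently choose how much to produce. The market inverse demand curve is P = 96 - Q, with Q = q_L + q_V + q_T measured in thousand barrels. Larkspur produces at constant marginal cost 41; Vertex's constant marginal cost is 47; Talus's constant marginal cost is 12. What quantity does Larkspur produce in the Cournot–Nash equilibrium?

Larkspur's profit: π_L = (96 - Q)q_L - (41q_L). Setting ∂π_L/∂q_L = 0: 55 - 2q_L - (q_V + q_T) = 0.
Vertex's profit: π_V = (96 - Q)q_V - (47q_V). Setting ∂π_V/∂q_V = 0: 49 - 2q_V - (q_L + q_T) = 0.
Talus's profit: π_T = (96 - Q)q_T - (12q_T). Setting ∂π_T/∂q_T = 0: 84 - 2q_T - (q_L + q_V) = 0.
Summing all 3 equations gives 188 − 4Q = 0, hence Q = 47.
Back-substituting: q_L = (55 − 47) = 8, q_V = (49 − 47) = 2, q_T = (84 − 47) = 37.

8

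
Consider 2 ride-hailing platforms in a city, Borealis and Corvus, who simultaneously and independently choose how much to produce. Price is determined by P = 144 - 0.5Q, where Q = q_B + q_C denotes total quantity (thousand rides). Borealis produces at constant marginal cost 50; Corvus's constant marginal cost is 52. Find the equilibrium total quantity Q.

124

Borealis's profit: π_B = (144 - 0.5Q)q_B - (50q_B). Setting ∂π_B/∂q_B = 0: 94 - q_B - (1/2)(q_C) = 0.
Corvus's first-order condition: 92 - q_C - (1/2)(q_B) = 0.
Rearranging gives the reaction functions q_B = (94 - (1/2)q_C) and q_C = (92 - (1/2)q_B).
Substituting one into the other gives q_B = 64 and q_C = 60.
Total output Q = 64 + 60 = 124.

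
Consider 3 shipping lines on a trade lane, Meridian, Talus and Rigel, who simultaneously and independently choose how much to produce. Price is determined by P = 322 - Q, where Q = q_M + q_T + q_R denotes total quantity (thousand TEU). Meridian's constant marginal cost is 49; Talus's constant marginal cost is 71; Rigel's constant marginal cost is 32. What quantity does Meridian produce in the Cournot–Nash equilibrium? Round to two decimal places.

69.50

Meridian's profit: π_M = (322 - Q)q_M - (49q_M). Setting ∂π_M/∂q_M = 0: 273 - 2q_M - (q_T + q_R) = 0.
Talus's first-order condition: 251 - 2q_T - (q_M + q_R) = 0.
Rigel's first-order condition: 290 - 2q_R - (q_M + q_T) = 0.
Summing all 3 equations gives 814 − 4Q = 0, hence Q = 407/2.
Back-substituting: q_M = (273 − 407/2) = 139/2, q_T = (251 − 407/2) = 95/2, q_R = (290 − 407/2) = 173/2.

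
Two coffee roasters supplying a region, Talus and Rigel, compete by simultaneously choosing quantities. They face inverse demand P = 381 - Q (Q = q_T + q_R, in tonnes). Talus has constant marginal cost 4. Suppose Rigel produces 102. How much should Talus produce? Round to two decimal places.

With the rival's output fixed at 102, Talus's profit is π_T = (381 - 102 - q_T)q_T - (4q_T) = (279 - q_T)q_T - (4q_T).
∂π_T/∂q_T = 275 - 2q_T = 0, so q_T = 275/2.

137.50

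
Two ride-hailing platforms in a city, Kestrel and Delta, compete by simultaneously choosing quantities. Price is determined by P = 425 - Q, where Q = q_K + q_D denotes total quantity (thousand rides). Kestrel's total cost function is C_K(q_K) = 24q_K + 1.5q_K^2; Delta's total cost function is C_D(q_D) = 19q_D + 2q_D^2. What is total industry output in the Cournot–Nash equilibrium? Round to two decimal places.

Kestrel's profit: π_K = (425 - Q)q_K - (24q_K + (3/2)q_K²). Setting ∂π_K/∂q_K = 0: 401 - 5q_K - (q_D) = 0.
Delta's profit: π_D = (425 - Q)q_D - (19q_D + 2q_D²). Setting ∂π_D/∂q_D = 0: 406 - 6q_D - (q_K) = 0.
So q_K = (401 - q_D)/5 and q_D = (406 - q_K)/6.
Solving the pair: q_K = 68.9655, q_D = 1629/29.
Total output Q = 68.9655 + 1629/29 = 125.1379.

125.14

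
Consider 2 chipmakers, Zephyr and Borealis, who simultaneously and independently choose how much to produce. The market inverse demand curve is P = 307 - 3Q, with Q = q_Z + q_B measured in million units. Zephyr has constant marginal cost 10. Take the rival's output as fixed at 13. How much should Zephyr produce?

With the rival's output fixed at 13, Zephyr's profit is π_Z = (307 - 3·13 - 3q_Z)q_Z - (10q_Z) = (268 - 3q_Z)q_Z - (10q_Z).
∂π_Z/∂q_Z = 258 - 6q_Z = 0, so q_Z = 43.

43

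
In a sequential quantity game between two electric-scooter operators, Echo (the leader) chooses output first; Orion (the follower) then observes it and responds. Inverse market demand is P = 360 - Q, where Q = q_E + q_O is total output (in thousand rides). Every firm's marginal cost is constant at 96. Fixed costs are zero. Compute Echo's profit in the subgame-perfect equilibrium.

8712

Solve by backward induction. Given q_E, the follower Orion maximises π_O = (360 - q_E - q_O)q_O - 96q_O.
Setting the follower's marginal profit to zero, 264 - q_E - 2q_O = 0, i.e. q_O = (264 - q_E)/2.
Echo substitutes q_O(q_E) into its own profit: π_E = q_E(360 - q_E - (264 - q_E)/2) - 96q_E = (228 - (1/2)q_E)q_E - 96q_E.
The leader's first-order condition 132 - q_E = 0 yields q_E = 132.
Then q_O = (264 - 132)/2 = 66.
Price P = 360 - 198 = 162.
Echo's profit: (162 - 96)·132 = 8712.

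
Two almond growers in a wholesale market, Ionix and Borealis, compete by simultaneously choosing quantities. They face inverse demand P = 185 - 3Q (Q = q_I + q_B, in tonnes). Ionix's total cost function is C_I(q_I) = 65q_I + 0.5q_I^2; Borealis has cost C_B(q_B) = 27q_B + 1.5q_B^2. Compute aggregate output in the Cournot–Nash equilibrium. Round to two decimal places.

25.04

Ionix's profit: π_I = (185 - 3Q)q_I - (65q_I + (1/2)q_I²). Setting ∂π_I/∂q_I = 0: 120 - 7q_I - 3(q_B) = 0.
Borealis's first-order condition: 158 - 9q_B - 3(q_I) = 0.
Rearranging gives the reaction functions q_I = (120 - 3q_B)/7 and q_B = (158 - 3q_I)/9.
Substituting one into the other gives q_I = 101/9 and q_B = 373/27.
Total output Q = 101/9 + 373/27 = 676/27.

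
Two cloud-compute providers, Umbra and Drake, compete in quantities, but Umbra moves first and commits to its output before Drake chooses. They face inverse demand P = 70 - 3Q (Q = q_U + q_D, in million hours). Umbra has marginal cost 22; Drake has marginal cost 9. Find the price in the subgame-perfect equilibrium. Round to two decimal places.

30.75

The follower Drake best-responds to any q_U: π_D = (70 - 3Q)q_D - 9q_D.
∂π_D/∂q_D = 61 - 3q_U - 6q_D = 0 gives the reaction function q_D = (61 - 3q_U)/6.
Umbra substitutes q_D(q_U) into its own profit: π_U = q_U(70 - 3q_U - (61 - 3q_U)/2) - 22q_U = (79/2 - (3/2)q_U)q_U - 22q_U.
The leader's first-order condition 35/2 - 3q_U = 0 yields q_U = 35/6.
Then q_D = (61 - 3·(35/6))/6 = 29/4.
Total output Q = 157/12, so price P = 70 - 3·(157/12) = 123/4.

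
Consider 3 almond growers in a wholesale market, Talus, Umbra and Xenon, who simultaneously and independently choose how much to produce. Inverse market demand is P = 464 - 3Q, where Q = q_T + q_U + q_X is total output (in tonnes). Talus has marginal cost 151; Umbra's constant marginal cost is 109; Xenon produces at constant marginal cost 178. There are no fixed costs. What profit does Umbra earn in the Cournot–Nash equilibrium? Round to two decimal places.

4524.08

Talus's profit: π_T = (464 - 3Q)q_T - (151q_T). Setting ∂π_T/∂q_T = 0: 313 - 6q_T - 3(q_U + q_X) = 0.
Umbra's profit: π_U = (464 - 3Q)q_U - (109q_U). Setting ∂π_U/∂q_U = 0: 355 - 6q_U - 3(q_T + q_X) = 0.
Xenon's first-order condition: 286 - 6q_X - 3(q_T + q_U) = 0.
Summing all 3 equations gives 954 − 12Q = 0, hence Q = 159/2.
Back-substituting: q_T = (313 − 477/2)/3 = 149/6, q_U = (355 − 477/2)/3 = 233/6, q_X = (286 − 477/2)/3 = 95/6.
Price P = 464 - 3·(159/2) = 451/2.
Umbra's profit: (451/2 - 109)·(233/6) = 4524.0833.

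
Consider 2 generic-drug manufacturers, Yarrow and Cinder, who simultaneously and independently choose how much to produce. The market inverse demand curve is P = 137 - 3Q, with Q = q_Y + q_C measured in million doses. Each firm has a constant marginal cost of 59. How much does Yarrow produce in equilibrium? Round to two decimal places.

8.67

Each firm earns π_i = (137 - 3Q)q_i - 59q_i.
First-order condition (treating rivals' output as given): 78 - 6q_i - 3q_j = 0.
By symmetry each firm produces the same amount; substituting q_j = q_i yields q_i = 78/9 = 26/3.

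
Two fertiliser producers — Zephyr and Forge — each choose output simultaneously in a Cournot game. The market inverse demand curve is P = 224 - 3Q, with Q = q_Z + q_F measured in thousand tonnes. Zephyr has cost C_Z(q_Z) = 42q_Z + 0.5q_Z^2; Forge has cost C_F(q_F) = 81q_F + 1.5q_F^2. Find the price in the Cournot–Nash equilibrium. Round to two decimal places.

131.56

Zephyr's profit: π_Z = (224 - 3Q)q_Z - (42q_Z + (1/2)q_Z²). Setting ∂π_Z/∂q_Z = 0: 182 - 7q_Z - 3(q_F) = 0.
Forge's profit: π_F = (224 - 3Q)q_F - (81q_F + (3/2)q_F²). Setting ∂π_F/∂q_F = 0: 143 - 9q_F - 3(q_Z) = 0.
Best responses: q_Z = (182 - 3q_F)/7, q_F = (143 - 3q_Z)/9.
Substituting one into the other gives q_Z = 403/18 and q_F = 455/54.
Total output Q = 832/27, so price P = 224 - 3·(832/27) = 1184/9.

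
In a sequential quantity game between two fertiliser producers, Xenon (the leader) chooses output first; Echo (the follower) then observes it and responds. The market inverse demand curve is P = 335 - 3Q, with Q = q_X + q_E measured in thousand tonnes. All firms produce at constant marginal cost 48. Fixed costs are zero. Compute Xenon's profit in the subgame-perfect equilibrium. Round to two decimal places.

The follower Echo best-responds to any q_X: π_E = (335 - 3Q)q_E - 48q_E.
∂π_E/∂q_E = 287 - 3q_X - 6q_E = 0 gives the reaction function q_E = (287 - 3q_X)/6.
Xenon substitutes q_E(q_X) into its own profit: π_X = q_X(335 - 3q_X - (287 - 3q_X)/2) - 48q_X = (383/2 - (3/2)q_X)q_X - 48q_X.
The leader's first-order condition 287/2 - 3q_X = 0 yields q_X = 287/6.
Then q_E = (287 - 3·(287/6))/6 = 287/12.
Price P = 335 - 3·(287/4) = 479/4.
Xenon's profit: (479/4 - 48)·(287/6) = 3432.0417.

3432.04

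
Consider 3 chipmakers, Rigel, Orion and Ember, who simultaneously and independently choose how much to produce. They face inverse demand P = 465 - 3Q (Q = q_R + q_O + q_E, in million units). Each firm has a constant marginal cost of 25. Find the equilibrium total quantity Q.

A representative firm's profit is π_i = q_i(465 - 3Q) - 25q_i.
Setting ∂π_i/∂q_i = 0 with rivals' quantities fixed: 440 - 6q_i - 3·Σ_{j≠i} q_j = 0.
By symmetry each firm produces the same amount; substituting Σ_{j≠i} q_j = 2q_i yields q_i = 440/12 = 110/3.
Total output Q = 110/3 + 110/3 + 110/3 = 110.

110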